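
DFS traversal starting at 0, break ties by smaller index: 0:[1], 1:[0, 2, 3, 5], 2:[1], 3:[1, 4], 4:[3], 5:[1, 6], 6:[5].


DFS stack-based: start with [0]
Visit order: [0, 1, 2, 3, 4, 5, 6]


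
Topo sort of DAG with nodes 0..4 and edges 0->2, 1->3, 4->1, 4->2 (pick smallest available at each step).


Kahn's algorithm, process smallest node first
Order: [0, 4, 1, 2, 3]


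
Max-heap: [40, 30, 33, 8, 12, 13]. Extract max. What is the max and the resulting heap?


Max = 40
Replace root with last, heapify down
Resulting heap: [33, 30, 13, 8, 12]


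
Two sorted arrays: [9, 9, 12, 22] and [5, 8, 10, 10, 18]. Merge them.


Compare heads, take smaller each step.
Merged: [5, 8, 9, 9, 10, 10, 12, 18, 22]


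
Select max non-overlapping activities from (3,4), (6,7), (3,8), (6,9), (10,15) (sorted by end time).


Greedy: pick earliest-ending, then skip overlaps.
Selected (3 activities): [(3, 4), (6, 7), (10, 15)]


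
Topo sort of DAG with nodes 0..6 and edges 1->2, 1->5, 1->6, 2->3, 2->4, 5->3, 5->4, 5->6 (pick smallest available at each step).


Kahn's algorithm, process smallest node first
Order: [0, 1, 2, 5, 3, 4, 6]


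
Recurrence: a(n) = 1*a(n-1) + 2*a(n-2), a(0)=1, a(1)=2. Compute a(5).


Build bottom-up:
...a(3)=8, a(4)=16, a(5)=1*16+2*8=32


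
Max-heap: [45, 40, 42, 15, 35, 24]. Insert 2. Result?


Append 2: [45, 40, 42, 15, 35, 24, 2]
Bubble up: no swaps needed
Result: [45, 40, 42, 15, 35, 24, 2]


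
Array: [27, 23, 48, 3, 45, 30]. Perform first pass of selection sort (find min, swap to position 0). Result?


After one pass: [3, 23, 48, 27, 45, 30]


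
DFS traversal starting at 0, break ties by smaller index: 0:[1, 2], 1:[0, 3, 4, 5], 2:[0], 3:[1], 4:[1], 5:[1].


DFS stack-based: start with [0]
Visit order: [0, 1, 3, 4, 5, 2]


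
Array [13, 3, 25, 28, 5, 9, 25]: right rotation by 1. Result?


Right rotate by 1: [25, 13, 3, 25, 28, 5, 9]


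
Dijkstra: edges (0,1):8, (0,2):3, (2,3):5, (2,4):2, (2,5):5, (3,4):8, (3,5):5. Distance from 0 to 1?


Dijkstra from 0:
Distances: {0: 0, 1: 8, 2: 3, 3: 8, 4: 5, 5: 8}
Shortest distance to 1 = 8, path = [0, 1]


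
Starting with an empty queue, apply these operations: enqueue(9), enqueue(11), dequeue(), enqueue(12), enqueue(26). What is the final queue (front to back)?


enqueue(9) -> [9]
enqueue(11) -> [9, 11]
dequeue() returns 9 -> [11]
enqueue(12) -> [11, 12]
enqueue(26) -> [11, 12, 26]
Final queue (front to back): [11, 12, 26]


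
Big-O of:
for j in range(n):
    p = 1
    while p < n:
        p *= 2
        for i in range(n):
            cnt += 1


Per nesting level: O(n) * O(log n) * O(n) = O(n^2 log n)
Complexity: O(n^2 log n)


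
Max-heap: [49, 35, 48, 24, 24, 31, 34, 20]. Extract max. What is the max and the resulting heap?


Max = 49
Replace root with last, heapify down
Resulting heap: [48, 35, 34, 24, 24, 31, 20]


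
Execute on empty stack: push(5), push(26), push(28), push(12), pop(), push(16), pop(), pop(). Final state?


push(5) -> [5]
push(26) -> [5, 26]
push(28) -> [5, 26, 28]
push(12) -> [5, 26, 28, 12]
pop() returns 12 -> [5, 26, 28]
push(16) -> [5, 26, 28, 16]
pop() returns 16 -> [5, 26, 28]
pop() returns 28 -> [5, 26]
Final stack (bottom to top): [5, 26]


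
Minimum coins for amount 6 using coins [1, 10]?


dp[0]=0; dp[i]=1+min(dp[i-c] for c in coins)
...dp[1]=1, dp[2]=2, dp[3]=3, dp[4]=4, dp[5]=5, dp[6]=6
Minimum coins for 6 = 6


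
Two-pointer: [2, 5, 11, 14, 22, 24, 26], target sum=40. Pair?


Two pointers: lo=0, hi=6
Found pair: (14, 26) summing to 40


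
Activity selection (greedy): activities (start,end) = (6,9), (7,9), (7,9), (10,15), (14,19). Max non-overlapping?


Greedy: pick earliest-ending, then skip overlaps.
Selected (2 activities): [(6, 9), (10, 15)]


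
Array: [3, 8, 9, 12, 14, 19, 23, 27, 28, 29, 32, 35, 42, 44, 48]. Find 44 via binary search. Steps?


Search for 44:
[0,14] mid=7 arr[7]=27
[8,14] mid=11 arr[11]=35
[12,14] mid=13 arr[13]=44
Total: 3 comparisons


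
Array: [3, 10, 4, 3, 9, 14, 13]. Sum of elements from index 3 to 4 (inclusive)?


Prefix sums: [0, 3, 13, 17, 20, 29, 43, 56]
Sum[3..4] = prefix[5] - prefix[3] = 29 - 17 = 12


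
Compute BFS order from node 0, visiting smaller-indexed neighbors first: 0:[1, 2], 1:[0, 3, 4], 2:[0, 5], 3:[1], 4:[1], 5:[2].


BFS queue: start with [0]
Visit order: [0, 1, 2, 3, 4, 5]


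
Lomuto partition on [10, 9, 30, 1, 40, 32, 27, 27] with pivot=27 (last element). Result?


Elements <= 27 go left of pivot.
Result: [10, 9, 1, 27, 27, 32, 30, 40], pivot at index 4


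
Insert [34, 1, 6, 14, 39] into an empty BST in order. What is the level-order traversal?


Root = 34; build tree by BST insertion.
Level-Order traversal: [34, 1, 39, 6, 14]


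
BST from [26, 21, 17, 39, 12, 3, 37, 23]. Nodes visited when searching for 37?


BST root = 26
Search for 37: compare at each node
Path: [26, 39, 37]


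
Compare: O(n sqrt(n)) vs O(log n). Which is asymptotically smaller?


logarithmic grows slower than n^1.5
O(log n) is asymptotically smaller; O(n sqrt(n)) grows faster


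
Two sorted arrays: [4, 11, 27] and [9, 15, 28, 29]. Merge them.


Compare heads, take smaller each step.
Merged: [4, 9, 11, 15, 27, 28, 29]


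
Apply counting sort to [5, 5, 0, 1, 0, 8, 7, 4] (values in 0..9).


Count array: [2, 1, 0, 0, 1, 2, 0, 1, 1, 0]
Reconstruct: [0, 0, 1, 4, 5, 5, 7, 8]


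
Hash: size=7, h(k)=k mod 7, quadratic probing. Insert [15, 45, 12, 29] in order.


Insertions: 15->slot 1; 45->slot 3; 12->slot 5; 29->slot 2
Table: [None, 15, 29, 45, None, 12, None]


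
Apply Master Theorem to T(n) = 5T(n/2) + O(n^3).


a=5, b=2, c=3. log_2(5)=2.322 < c=3. Case 3: O(n^c) = O(n^3)
Complexity: O(n^3)


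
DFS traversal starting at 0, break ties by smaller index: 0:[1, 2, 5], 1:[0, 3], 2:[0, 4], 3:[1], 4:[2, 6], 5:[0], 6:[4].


DFS stack-based: start with [0]
Visit order: [0, 1, 3, 2, 4, 6, 5]


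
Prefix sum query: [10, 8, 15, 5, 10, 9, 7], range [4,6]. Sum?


Prefix sums: [0, 10, 18, 33, 38, 48, 57, 64]
Sum[4..6] = prefix[7] - prefix[4] = 64 - 38 = 26


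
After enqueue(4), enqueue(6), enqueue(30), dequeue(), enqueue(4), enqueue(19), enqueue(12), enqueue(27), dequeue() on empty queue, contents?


enqueue(4) -> [4]
enqueue(6) -> [4, 6]
enqueue(30) -> [4, 6, 30]
dequeue() returns 4 -> [6, 30]
enqueue(4) -> [6, 30, 4]
enqueue(19) -> [6, 30, 4, 19]
enqueue(12) -> [6, 30, 4, 19, 12]
enqueue(27) -> [6, 30, 4, 19, 12, 27]
dequeue() returns 6 -> [30, 4, 19, 12, 27]
Final queue (front to back): [30, 4, 19, 12, 27]


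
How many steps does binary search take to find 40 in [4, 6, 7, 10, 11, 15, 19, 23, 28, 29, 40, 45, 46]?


Search for 40:
[0,12] mid=6 arr[6]=19
[7,12] mid=9 arr[9]=29
[10,12] mid=11 arr[11]=45
[10,10] mid=10 arr[10]=40
Total: 4 comparisons


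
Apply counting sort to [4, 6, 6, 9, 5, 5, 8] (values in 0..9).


Count array: [0, 0, 0, 0, 1, 2, 2, 0, 1, 1]
Reconstruct: [4, 5, 5, 6, 6, 8, 9]


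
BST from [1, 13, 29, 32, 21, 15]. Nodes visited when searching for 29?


BST root = 1
Search for 29: compare at each node
Path: [1, 13, 29]


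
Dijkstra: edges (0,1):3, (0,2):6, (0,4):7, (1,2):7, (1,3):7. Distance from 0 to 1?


Dijkstra from 0:
Distances: {0: 0, 1: 3, 2: 6, 3: 10, 4: 7}
Shortest distance to 1 = 3, path = [0, 1]


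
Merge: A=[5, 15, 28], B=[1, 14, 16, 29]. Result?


Compare heads, take smaller each step.
Merged: [1, 5, 14, 15, 16, 28, 29]


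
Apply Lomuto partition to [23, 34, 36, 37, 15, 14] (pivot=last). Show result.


Elements <= 14 go left of pivot.
Result: [14, 34, 36, 37, 15, 23], pivot at index 0


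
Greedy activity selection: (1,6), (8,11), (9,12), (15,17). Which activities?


Greedy: pick earliest-ending, then skip overlaps.
Selected (3 activities): [(1, 6), (8, 11), (15, 17)]


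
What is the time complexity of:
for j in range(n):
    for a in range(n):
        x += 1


Per nesting level: O(n) * O(n) = O(n^2)
Complexity: O(n^2)


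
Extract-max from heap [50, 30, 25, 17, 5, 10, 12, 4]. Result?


Max = 50
Replace root with last, heapify down
Resulting heap: [30, 17, 25, 4, 5, 10, 12]


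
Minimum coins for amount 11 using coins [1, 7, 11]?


dp[0]=0; dp[i]=1+min(dp[i-c] for c in coins)
...dp[6]=6, dp[7]=1, dp[8]=2, dp[9]=3, dp[10]=4, dp[11]=1
Minimum coins for 11 = 1


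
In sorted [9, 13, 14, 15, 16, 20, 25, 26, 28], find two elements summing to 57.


Two pointers: lo=0, hi=8
No pair sums to 57


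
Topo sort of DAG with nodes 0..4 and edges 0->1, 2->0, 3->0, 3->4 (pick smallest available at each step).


Kahn's algorithm, process smallest node first
Order: [2, 3, 0, 1, 4]


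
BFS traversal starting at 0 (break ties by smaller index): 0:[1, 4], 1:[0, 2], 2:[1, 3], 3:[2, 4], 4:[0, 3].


BFS queue: start with [0]
Visit order: [0, 1, 4, 2, 3]


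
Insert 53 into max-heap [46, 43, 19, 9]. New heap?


Append 53: [46, 43, 19, 9, 53]
Bubble up: swap idx 4(53) with idx 1(43); swap idx 1(53) with idx 0(46)
Result: [53, 46, 19, 9, 43]


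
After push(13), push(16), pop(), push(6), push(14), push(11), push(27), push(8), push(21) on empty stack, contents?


push(13) -> [13]
push(16) -> [13, 16]
pop() returns 16 -> [13]
push(6) -> [13, 6]
push(14) -> [13, 6, 14]
push(11) -> [13, 6, 14, 11]
push(27) -> [13, 6, 14, 11, 27]
push(8) -> [13, 6, 14, 11, 27, 8]
push(21) -> [13, 6, 14, 11, 27, 8, 21]
Final stack (bottom to top): [13, 6, 14, 11, 27, 8, 21]


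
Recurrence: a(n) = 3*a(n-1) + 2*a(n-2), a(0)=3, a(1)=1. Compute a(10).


Build bottom-up:
...a(8)=16857, a(9)=60037, a(10)=3*60037+2*16857=213825


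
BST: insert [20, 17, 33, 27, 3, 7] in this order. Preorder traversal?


Root = 20; build tree by BST insertion.
Preorder traversal: [20, 17, 3, 7, 33, 27]


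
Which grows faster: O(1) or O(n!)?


constant grows slower than factorial
O(1) is asymptotically smaller; O(n!) grows faster


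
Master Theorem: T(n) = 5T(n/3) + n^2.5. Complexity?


a=5, b=3, c=2.5. log_3(5)=1.465 < c=2.5. Case 3: O(n^c) = O(n^2.500)
Complexity: O(n^2.500)


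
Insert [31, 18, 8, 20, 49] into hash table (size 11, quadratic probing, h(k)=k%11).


Insertions: 31->slot 9; 18->slot 7; 8->slot 8; 20->slot 10; 49->slot 5
Table: [None, None, None, None, None, 49, None, 18, 8, 31, 20]


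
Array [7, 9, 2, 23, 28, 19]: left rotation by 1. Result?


Left rotate by 1: [9, 2, 23, 28, 19, 7]


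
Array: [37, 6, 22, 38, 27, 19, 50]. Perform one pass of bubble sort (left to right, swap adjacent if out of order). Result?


After one pass: [6, 22, 37, 27, 19, 38, 50]


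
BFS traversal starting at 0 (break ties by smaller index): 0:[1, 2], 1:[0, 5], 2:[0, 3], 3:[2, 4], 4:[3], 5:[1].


BFS queue: start with [0]
Visit order: [0, 1, 2, 5, 3, 4]


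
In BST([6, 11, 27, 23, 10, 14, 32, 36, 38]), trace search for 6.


BST root = 6
Search for 6: compare at each node
Path: [6]


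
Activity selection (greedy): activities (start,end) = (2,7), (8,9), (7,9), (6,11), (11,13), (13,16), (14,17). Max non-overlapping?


Greedy: pick earliest-ending, then skip overlaps.
Selected (4 activities): [(2, 7), (8, 9), (11, 13), (13, 16)]


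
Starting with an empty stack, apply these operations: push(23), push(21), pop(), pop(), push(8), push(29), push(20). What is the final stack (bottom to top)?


push(23) -> [23]
push(21) -> [23, 21]
pop() returns 21 -> [23]
pop() returns 23 -> []
push(8) -> [8]
push(29) -> [8, 29]
push(20) -> [8, 29, 20]
Final stack (bottom to top): [8, 29, 20]


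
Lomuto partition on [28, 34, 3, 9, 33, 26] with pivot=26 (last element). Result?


Elements <= 26 go left of pivot.
Result: [3, 9, 26, 34, 33, 28], pivot at index 2


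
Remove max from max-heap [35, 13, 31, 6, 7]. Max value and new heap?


Max = 35
Replace root with last, heapify down
Resulting heap: [31, 13, 7, 6]


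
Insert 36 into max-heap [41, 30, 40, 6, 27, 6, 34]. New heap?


Append 36: [41, 30, 40, 6, 27, 6, 34, 36]
Bubble up: swap idx 7(36) with idx 3(6); swap idx 3(36) with idx 1(30)
Result: [41, 36, 40, 30, 27, 6, 34, 6]


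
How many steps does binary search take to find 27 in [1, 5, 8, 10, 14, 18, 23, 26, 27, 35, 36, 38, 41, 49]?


Search for 27:
[0,13] mid=6 arr[6]=23
[7,13] mid=10 arr[10]=36
[7,9] mid=8 arr[8]=27
Total: 3 comparisons


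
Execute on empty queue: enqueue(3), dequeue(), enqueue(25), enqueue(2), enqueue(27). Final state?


enqueue(3) -> [3]
dequeue() returns 3 -> []
enqueue(25) -> [25]
enqueue(2) -> [25, 2]
enqueue(27) -> [25, 2, 27]
Final queue (front to back): [25, 2, 27]


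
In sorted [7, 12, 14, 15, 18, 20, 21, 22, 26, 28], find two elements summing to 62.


Two pointers: lo=0, hi=9
No pair sums to 62


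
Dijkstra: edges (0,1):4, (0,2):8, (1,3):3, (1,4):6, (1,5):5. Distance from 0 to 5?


Dijkstra from 0:
Distances: {0: 0, 1: 4, 2: 8, 3: 7, 4: 10, 5: 9}
Shortest distance to 5 = 9, path = [0, 1, 5]


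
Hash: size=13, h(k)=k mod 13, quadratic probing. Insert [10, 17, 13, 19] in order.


Insertions: 10->slot 10; 17->slot 4; 13->slot 0; 19->slot 6
Table: [13, None, None, None, 17, None, 19, None, None, None, 10, None, None]


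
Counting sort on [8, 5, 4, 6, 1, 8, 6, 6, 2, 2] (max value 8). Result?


Count array: [0, 1, 2, 0, 1, 1, 3, 0, 2]
Reconstruct: [1, 2, 2, 4, 5, 6, 6, 6, 8, 8]


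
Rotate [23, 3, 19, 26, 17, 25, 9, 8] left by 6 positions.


Left rotate by 6: [9, 8, 23, 3, 19, 26, 17, 25]


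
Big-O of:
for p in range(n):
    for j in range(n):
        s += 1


Per nesting level: O(n) * O(n) = O(n^2)
Complexity: O(n^2)


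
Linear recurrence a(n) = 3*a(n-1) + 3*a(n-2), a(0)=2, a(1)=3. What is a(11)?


Build bottom-up:
...a(9)=161838, a(10)=613575, a(11)=3*613575+3*161838=2326239


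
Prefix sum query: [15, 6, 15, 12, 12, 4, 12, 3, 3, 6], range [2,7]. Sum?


Prefix sums: [0, 15, 21, 36, 48, 60, 64, 76, 79, 82, 88]
Sum[2..7] = prefix[8] - prefix[2] = 79 - 21 = 58


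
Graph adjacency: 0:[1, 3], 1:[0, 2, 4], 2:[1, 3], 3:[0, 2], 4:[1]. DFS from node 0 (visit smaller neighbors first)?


DFS stack-based: start with [0]
Visit order: [0, 1, 2, 3, 4]


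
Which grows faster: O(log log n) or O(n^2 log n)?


double-logarithmic grows slower than n^2 log n
O(log log n) is asymptotically smaller; O(n^2 log n) grows faster


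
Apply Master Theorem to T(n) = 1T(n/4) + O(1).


a=1, b=4, c=0. log_4(1)=0 = c=0. Case 2: O(n^c log n) = O(log n)
Complexity: O(log n)


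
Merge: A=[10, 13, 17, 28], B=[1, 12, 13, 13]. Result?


Compare heads, take smaller each step.
Merged: [1, 10, 12, 13, 13, 13, 17, 28]


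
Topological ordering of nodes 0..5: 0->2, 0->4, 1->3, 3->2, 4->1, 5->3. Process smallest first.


Kahn's algorithm, process smallest node first
Order: [0, 4, 1, 5, 3, 2]


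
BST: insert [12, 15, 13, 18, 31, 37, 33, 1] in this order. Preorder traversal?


Root = 12; build tree by BST insertion.
Preorder traversal: [12, 1, 15, 13, 18, 31, 37, 33]


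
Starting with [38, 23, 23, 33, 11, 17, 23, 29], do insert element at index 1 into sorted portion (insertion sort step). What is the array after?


After one pass: [23, 38, 23, 33, 11, 17, 23, 29]


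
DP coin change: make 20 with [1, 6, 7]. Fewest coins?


dp[0]=0; dp[i]=1+min(dp[i-c] for c in coins)
...dp[15]=3, dp[16]=4, dp[17]=5, dp[18]=3, dp[19]=3, dp[20]=3
Minimum coins for 20 = 3


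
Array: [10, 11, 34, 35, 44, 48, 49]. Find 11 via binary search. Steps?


Search for 11:
[0,6] mid=3 arr[3]=35
[0,2] mid=1 arr[1]=11
Total: 2 comparisons


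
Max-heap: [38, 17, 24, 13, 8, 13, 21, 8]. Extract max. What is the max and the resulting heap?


Max = 38
Replace root with last, heapify down
Resulting heap: [24, 17, 21, 13, 8, 13, 8]


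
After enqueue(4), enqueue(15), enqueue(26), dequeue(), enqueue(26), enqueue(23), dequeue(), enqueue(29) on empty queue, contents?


enqueue(4) -> [4]
enqueue(15) -> [4, 15]
enqueue(26) -> [4, 15, 26]
dequeue() returns 4 -> [15, 26]
enqueue(26) -> [15, 26, 26]
enqueue(23) -> [15, 26, 26, 23]
dequeue() returns 15 -> [26, 26, 23]
enqueue(29) -> [26, 26, 23, 29]
Final queue (front to back): [26, 26, 23, 29]


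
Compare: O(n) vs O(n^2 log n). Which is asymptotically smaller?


linear grows slower than n^2 log n
O(n) is asymptotically smaller; O(n^2 log n) grows faster


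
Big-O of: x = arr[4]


Analysis: constant-time operation, no loop
Complexity: O(1)


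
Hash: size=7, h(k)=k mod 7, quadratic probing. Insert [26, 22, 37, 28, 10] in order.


Insertions: 26->slot 5; 22->slot 1; 37->slot 2; 28->slot 0; 10->slot 3
Table: [28, 22, 37, 10, None, 26, None]


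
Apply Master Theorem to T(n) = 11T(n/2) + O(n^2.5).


a=11, b=2, c=2.5. log_2(11)=3.459 > c=2.5. Case 1: O(n^log_b(a)) = O(n^3.459)
Complexity: O(n^3.459)


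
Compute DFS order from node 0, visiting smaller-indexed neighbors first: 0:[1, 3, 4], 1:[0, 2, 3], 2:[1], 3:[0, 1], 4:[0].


DFS stack-based: start with [0]
Visit order: [0, 1, 2, 3, 4]


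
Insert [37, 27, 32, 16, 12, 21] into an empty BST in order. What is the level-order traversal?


Root = 37; build tree by BST insertion.
Level-Order traversal: [37, 27, 16, 32, 12, 21]


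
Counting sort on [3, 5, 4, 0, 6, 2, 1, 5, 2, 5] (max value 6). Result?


Count array: [1, 1, 2, 1, 1, 3, 1]
Reconstruct: [0, 1, 2, 2, 3, 4, 5, 5, 5, 6]


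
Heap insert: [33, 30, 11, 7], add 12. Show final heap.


Append 12: [33, 30, 11, 7, 12]
Bubble up: no swaps needed
Result: [33, 30, 11, 7, 12]


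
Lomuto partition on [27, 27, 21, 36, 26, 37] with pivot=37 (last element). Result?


Elements <= 37 go left of pivot.
Result: [27, 27, 21, 36, 26, 37], pivot at index 5


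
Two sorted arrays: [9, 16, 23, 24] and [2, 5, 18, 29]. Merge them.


Compare heads, take smaller each step.
Merged: [2, 5, 9, 16, 18, 23, 24, 29]


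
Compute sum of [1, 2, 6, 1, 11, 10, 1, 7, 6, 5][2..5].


Prefix sums: [0, 1, 3, 9, 10, 21, 31, 32, 39, 45, 50]
Sum[2..5] = prefix[6] - prefix[2] = 31 - 3 = 28


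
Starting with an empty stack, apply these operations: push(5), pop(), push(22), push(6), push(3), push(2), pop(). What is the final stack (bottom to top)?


push(5) -> [5]
pop() returns 5 -> []
push(22) -> [22]
push(6) -> [22, 6]
push(3) -> [22, 6, 3]
push(2) -> [22, 6, 3, 2]
pop() returns 2 -> [22, 6, 3]
Final stack (bottom to top): [22, 6, 3]


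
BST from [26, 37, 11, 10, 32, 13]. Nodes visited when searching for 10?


BST root = 26
Search for 10: compare at each node
Path: [26, 11, 10]


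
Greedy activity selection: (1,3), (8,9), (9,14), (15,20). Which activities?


Greedy: pick earliest-ending, then skip overlaps.
Selected (4 activities): [(1, 3), (8, 9), (9, 14), (15, 20)]


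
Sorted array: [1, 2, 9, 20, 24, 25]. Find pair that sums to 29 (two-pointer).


Two pointers: lo=0, hi=5
Found pair: (9, 20) summing to 29


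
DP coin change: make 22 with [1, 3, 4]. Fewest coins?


dp[0]=0; dp[i]=1+min(dp[i-c] for c in coins)
...dp[17]=5, dp[18]=5, dp[19]=5, dp[20]=5, dp[21]=6, dp[22]=6
Minimum coins for 22 = 6


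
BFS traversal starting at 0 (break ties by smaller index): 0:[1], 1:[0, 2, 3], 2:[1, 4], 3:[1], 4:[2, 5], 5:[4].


BFS queue: start with [0]
Visit order: [0, 1, 2, 3, 4, 5]


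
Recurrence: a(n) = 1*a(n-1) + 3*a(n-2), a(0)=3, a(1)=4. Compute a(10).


Build bottom-up:
...a(8)=1741, a(9)=3985, a(10)=1*3985+3*1741=9208


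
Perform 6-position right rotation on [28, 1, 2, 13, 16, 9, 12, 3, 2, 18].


Right rotate by 6: [16, 9, 12, 3, 2, 18, 28, 1, 2, 13]


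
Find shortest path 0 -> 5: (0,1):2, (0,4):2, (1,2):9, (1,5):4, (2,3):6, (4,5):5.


Dijkstra from 0:
Distances: {0: 0, 1: 2, 2: 11, 3: 17, 4: 2, 5: 6}
Shortest distance to 5 = 6, path = [0, 1, 5]


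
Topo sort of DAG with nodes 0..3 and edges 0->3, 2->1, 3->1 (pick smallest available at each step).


Kahn's algorithm, process smallest node first
Order: [0, 2, 3, 1]


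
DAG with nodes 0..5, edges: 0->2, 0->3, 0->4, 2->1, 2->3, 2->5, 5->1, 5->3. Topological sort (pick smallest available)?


Kahn's algorithm, process smallest node first
Order: [0, 2, 4, 5, 1, 3]


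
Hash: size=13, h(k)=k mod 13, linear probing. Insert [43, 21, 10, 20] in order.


Insertions: 43->slot 4; 21->slot 8; 10->slot 10; 20->slot 7
Table: [None, None, None, None, 43, None, None, 20, 21, None, 10, None, None]


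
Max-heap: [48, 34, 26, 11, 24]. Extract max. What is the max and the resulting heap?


Max = 48
Replace root with last, heapify down
Resulting heap: [34, 24, 26, 11]


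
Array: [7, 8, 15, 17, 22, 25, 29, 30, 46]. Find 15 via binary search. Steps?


Search for 15:
[0,8] mid=4 arr[4]=22
[0,3] mid=1 arr[1]=8
[2,3] mid=2 arr[2]=15
Total: 3 comparisons


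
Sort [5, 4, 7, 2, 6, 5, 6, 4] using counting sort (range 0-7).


Count array: [0, 0, 1, 0, 2, 2, 2, 1]
Reconstruct: [2, 4, 4, 5, 5, 6, 6, 7]


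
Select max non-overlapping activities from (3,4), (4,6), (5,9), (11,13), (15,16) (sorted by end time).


Greedy: pick earliest-ending, then skip overlaps.
Selected (4 activities): [(3, 4), (4, 6), (11, 13), (15, 16)]


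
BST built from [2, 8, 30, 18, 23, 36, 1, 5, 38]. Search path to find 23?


BST root = 2
Search for 23: compare at each node
Path: [2, 8, 30, 18, 23]


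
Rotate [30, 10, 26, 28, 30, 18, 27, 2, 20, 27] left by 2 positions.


Left rotate by 2: [26, 28, 30, 18, 27, 2, 20, 27, 30, 10]


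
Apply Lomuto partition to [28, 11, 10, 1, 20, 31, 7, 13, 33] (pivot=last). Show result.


Elements <= 33 go left of pivot.
Result: [28, 11, 10, 1, 20, 31, 7, 13, 33], pivot at index 8


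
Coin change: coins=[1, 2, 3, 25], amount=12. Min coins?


dp[0]=0; dp[i]=1+min(dp[i-c] for c in coins)
...dp[7]=3, dp[8]=3, dp[9]=3, dp[10]=4, dp[11]=4, dp[12]=4
Minimum coins for 12 = 4


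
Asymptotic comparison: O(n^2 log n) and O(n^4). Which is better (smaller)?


n^2 log n grows slower than quartic
O(n^2 log n) is asymptotically smaller; O(n^4) grows faster


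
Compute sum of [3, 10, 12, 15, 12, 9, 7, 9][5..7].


Prefix sums: [0, 3, 13, 25, 40, 52, 61, 68, 77]
Sum[5..7] = prefix[8] - prefix[5] = 77 - 52 = 25


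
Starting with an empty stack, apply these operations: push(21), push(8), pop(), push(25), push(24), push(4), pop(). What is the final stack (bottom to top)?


push(21) -> [21]
push(8) -> [21, 8]
pop() returns 8 -> [21]
push(25) -> [21, 25]
push(24) -> [21, 25, 24]
push(4) -> [21, 25, 24, 4]
pop() returns 4 -> [21, 25, 24]
Final stack (bottom to top): [21, 25, 24]


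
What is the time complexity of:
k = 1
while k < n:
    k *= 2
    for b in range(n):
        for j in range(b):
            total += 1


Per nesting level: O(log n) * O(n) * O(n) [triangular over b] = O(n^2 log n)
Complexity: O(n^2 log n)


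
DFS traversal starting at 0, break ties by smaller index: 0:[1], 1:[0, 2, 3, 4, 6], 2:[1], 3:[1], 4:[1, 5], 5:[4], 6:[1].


DFS stack-based: start with [0]
Visit order: [0, 1, 2, 3, 4, 5, 6]


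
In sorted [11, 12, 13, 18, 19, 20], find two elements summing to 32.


Two pointers: lo=0, hi=5
Found pair: (12, 20) summing to 32


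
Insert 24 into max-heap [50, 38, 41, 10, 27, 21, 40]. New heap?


Append 24: [50, 38, 41, 10, 27, 21, 40, 24]
Bubble up: swap idx 7(24) with idx 3(10)
Result: [50, 38, 41, 24, 27, 21, 40, 10]


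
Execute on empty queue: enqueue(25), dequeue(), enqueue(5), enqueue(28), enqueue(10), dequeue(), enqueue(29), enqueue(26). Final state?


enqueue(25) -> [25]
dequeue() returns 25 -> []
enqueue(5) -> [5]
enqueue(28) -> [5, 28]
enqueue(10) -> [5, 28, 10]
dequeue() returns 5 -> [28, 10]
enqueue(29) -> [28, 10, 29]
enqueue(26) -> [28, 10, 29, 26]
Final queue (front to back): [28, 10, 29, 26]


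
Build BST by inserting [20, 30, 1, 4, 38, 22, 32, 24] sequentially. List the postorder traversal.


Root = 20; build tree by BST insertion.
Postorder traversal: [4, 1, 24, 22, 32, 38, 30, 20]


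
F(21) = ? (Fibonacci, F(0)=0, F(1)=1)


F(n)=F(n-1)+F(n-2)
...F(19)=4181, F(20)=6765, F(21)=10946


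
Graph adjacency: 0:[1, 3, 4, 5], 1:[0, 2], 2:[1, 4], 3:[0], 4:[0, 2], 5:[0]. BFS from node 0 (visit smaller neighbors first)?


BFS queue: start with [0]
Visit order: [0, 1, 3, 4, 5, 2]


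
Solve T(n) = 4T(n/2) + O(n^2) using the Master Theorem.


a=4, b=2, c=2. log_2(4)=2 = c=2. Case 2: O(n^c log n) = O(n^2 log n)
Complexity: O(n^2 log n)


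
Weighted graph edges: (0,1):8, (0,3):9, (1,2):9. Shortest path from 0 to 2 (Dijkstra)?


Dijkstra from 0:
Distances: {0: 0, 1: 8, 2: 17, 3: 9}
Shortest distance to 2 = 17, path = [0, 1, 2]


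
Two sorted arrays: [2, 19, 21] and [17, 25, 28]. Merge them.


Compare heads, take smaller each step.
Merged: [2, 17, 19, 21, 25, 28]


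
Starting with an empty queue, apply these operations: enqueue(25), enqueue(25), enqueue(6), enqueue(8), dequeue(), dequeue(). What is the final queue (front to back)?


enqueue(25) -> [25]
enqueue(25) -> [25, 25]
enqueue(6) -> [25, 25, 6]
enqueue(8) -> [25, 25, 6, 8]
dequeue() returns 25 -> [25, 6, 8]
dequeue() returns 25 -> [6, 8]
Final queue (front to back): [6, 8]


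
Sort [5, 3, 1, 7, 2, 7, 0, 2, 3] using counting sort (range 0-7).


Count array: [1, 1, 2, 2, 0, 1, 0, 2]
Reconstruct: [0, 1, 2, 2, 3, 3, 5, 7, 7]


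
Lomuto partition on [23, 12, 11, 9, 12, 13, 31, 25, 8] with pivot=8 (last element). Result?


Elements <= 8 go left of pivot.
Result: [8, 12, 11, 9, 12, 13, 31, 25, 23], pivot at index 0


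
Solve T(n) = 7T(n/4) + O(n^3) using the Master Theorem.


a=7, b=4, c=3. log_4(7)=1.404 < c=3. Case 3: O(n^c) = O(n^3)
Complexity: O(n^3)


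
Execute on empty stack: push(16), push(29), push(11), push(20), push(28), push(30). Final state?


push(16) -> [16]
push(29) -> [16, 29]
push(11) -> [16, 29, 11]
push(20) -> [16, 29, 11, 20]
push(28) -> [16, 29, 11, 20, 28]
push(30) -> [16, 29, 11, 20, 28, 30]
Final stack (bottom to top): [16, 29, 11, 20, 28, 30]


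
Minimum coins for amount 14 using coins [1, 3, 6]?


dp[0]=0; dp[i]=1+min(dp[i-c] for c in coins)
...dp[9]=2, dp[10]=3, dp[11]=4, dp[12]=2, dp[13]=3, dp[14]=4
Minimum coins for 14 = 4


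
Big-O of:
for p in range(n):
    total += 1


Per nesting level: O(n) = O(n)
Complexity: O(n)


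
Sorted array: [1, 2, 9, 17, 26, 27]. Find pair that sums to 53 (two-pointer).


Two pointers: lo=0, hi=5
Found pair: (26, 27) summing to 53


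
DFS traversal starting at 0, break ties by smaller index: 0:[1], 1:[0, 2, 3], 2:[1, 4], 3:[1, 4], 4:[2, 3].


DFS stack-based: start with [0]
Visit order: [0, 1, 2, 4, 3]


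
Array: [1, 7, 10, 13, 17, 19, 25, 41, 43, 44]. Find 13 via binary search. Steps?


Search for 13:
[0,9] mid=4 arr[4]=17
[0,3] mid=1 arr[1]=7
[2,3] mid=2 arr[2]=10
[3,3] mid=3 arr[3]=13
Total: 4 comparisons


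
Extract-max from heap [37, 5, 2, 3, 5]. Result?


Max = 37
Replace root with last, heapify down
Resulting heap: [5, 5, 2, 3]


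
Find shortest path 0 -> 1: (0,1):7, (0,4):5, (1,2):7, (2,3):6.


Dijkstra from 0:
Distances: {0: 0, 1: 7, 2: 14, 3: 20, 4: 5}
Shortest distance to 1 = 7, path = [0, 1]


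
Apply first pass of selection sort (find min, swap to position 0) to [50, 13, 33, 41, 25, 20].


After one pass: [13, 50, 33, 41, 25, 20]


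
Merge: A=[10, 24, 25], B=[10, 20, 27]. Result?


Compare heads, take smaller each step.
Merged: [10, 10, 20, 24, 25, 27]


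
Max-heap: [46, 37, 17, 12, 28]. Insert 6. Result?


Append 6: [46, 37, 17, 12, 28, 6]
Bubble up: no swaps needed
Result: [46, 37, 17, 12, 28, 6]


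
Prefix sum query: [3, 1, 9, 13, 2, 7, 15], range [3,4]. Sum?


Prefix sums: [0, 3, 4, 13, 26, 28, 35, 50]
Sum[3..4] = prefix[5] - prefix[3] = 28 - 13 = 15


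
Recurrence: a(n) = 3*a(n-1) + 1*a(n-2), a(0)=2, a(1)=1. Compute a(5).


Build bottom-up:
...a(3)=16, a(4)=53, a(5)=3*53+1*16=175


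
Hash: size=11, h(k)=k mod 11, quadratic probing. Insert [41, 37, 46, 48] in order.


Insertions: 41->slot 8; 37->slot 4; 46->slot 2; 48->slot 5
Table: [None, None, 46, None, 37, 48, None, None, 41, None, None]


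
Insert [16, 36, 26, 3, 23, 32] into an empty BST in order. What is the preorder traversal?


Root = 16; build tree by BST insertion.
Preorder traversal: [16, 3, 36, 26, 23, 32]


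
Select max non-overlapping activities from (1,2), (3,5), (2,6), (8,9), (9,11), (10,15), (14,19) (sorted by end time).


Greedy: pick earliest-ending, then skip overlaps.
Selected (5 activities): [(1, 2), (3, 5), (8, 9), (9, 11), (14, 19)]


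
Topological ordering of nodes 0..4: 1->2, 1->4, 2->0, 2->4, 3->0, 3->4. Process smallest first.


Kahn's algorithm, process smallest node first
Order: [1, 2, 3, 0, 4]


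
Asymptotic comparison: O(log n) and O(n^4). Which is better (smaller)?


logarithmic grows slower than quartic
O(log n) is asymptotically smaller; O(n^4) grows faster


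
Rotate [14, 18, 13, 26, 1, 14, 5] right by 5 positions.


Right rotate by 5: [13, 26, 1, 14, 5, 14, 18]


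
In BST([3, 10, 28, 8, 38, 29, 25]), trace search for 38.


BST root = 3
Search for 38: compare at each node
Path: [3, 10, 28, 38]


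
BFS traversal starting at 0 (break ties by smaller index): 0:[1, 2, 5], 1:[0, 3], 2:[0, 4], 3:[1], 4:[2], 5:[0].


BFS queue: start with [0]
Visit order: [0, 1, 2, 5, 3, 4]


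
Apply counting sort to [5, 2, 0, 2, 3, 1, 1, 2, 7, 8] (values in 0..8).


Count array: [1, 2, 3, 1, 0, 1, 0, 1, 1]
Reconstruct: [0, 1, 1, 2, 2, 2, 3, 5, 7, 8]


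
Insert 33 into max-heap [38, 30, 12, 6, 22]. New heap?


Append 33: [38, 30, 12, 6, 22, 33]
Bubble up: swap idx 5(33) with idx 2(12)
Result: [38, 30, 33, 6, 22, 12]


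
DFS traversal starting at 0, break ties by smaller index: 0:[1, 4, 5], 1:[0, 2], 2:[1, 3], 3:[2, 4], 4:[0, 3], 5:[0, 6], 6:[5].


DFS stack-based: start with [0]
Visit order: [0, 1, 2, 3, 4, 5, 6]


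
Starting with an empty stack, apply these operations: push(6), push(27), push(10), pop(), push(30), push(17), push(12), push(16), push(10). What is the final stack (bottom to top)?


push(6) -> [6]
push(27) -> [6, 27]
push(10) -> [6, 27, 10]
pop() returns 10 -> [6, 27]
push(30) -> [6, 27, 30]
push(17) -> [6, 27, 30, 17]
push(12) -> [6, 27, 30, 17, 12]
push(16) -> [6, 27, 30, 17, 12, 16]
push(10) -> [6, 27, 30, 17, 12, 16, 10]
Final stack (bottom to top): [6, 27, 30, 17, 12, 16, 10]


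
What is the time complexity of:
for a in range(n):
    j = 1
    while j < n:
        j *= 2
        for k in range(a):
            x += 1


Per nesting level: O(n) * O(log n) * O(n) [triangular over a] = O(n^2 log n)
Complexity: O(n^2 log n)


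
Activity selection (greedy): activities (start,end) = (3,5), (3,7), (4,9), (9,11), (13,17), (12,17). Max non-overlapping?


Greedy: pick earliest-ending, then skip overlaps.
Selected (3 activities): [(3, 5), (9, 11), (13, 17)]


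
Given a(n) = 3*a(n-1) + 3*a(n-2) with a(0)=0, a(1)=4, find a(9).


Build bottom-up:
...a(7)=9828, a(8)=37260, a(9)=3*37260+3*9828=141264


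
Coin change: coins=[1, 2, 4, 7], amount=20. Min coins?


dp[0]=0; dp[i]=1+min(dp[i-c] for c in coins)
...dp[15]=3, dp[16]=3, dp[17]=4, dp[18]=3, dp[19]=4, dp[20]=4
Minimum coins for 20 = 4


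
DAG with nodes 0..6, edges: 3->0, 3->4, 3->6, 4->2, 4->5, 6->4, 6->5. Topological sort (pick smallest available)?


Kahn's algorithm, process smallest node first
Order: [1, 3, 0, 6, 4, 2, 5]


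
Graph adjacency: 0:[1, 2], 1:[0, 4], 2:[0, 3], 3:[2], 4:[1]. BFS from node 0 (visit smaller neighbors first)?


BFS queue: start with [0]
Visit order: [0, 1, 2, 4, 3]


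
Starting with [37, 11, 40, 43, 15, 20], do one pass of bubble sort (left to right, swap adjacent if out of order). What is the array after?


After one pass: [11, 37, 40, 15, 20, 43]


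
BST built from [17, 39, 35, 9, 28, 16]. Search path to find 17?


BST root = 17
Search for 17: compare at each node
Path: [17]


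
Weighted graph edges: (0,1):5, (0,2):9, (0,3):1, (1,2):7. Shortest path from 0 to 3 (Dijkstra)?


Dijkstra from 0:
Distances: {0: 0, 1: 5, 2: 9, 3: 1}
Shortest distance to 3 = 1, path = [0, 3]


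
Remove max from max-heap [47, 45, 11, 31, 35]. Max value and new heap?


Max = 47
Replace root with last, heapify down
Resulting heap: [45, 35, 11, 31]


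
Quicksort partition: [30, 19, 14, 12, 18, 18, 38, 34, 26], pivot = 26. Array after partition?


Elements <= 26 go left of pivot.
Result: [19, 14, 12, 18, 18, 26, 38, 34, 30], pivot at index 5


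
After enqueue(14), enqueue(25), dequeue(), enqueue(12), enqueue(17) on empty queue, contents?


enqueue(14) -> [14]
enqueue(25) -> [14, 25]
dequeue() returns 14 -> [25]
enqueue(12) -> [25, 12]
enqueue(17) -> [25, 12, 17]
Final queue (front to back): [25, 12, 17]


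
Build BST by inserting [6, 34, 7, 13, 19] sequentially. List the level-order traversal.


Root = 6; build tree by BST insertion.
Level-Order traversal: [6, 34, 7, 13, 19]


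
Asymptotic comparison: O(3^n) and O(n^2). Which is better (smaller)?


quadratic grows slower than exponential (base 3)
O(n^2) is asymptotically smaller; O(3^n) grows faster


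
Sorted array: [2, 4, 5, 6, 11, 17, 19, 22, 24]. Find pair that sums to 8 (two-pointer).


Two pointers: lo=0, hi=8
Found pair: (2, 6) summing to 8


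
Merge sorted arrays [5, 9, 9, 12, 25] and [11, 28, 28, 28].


Compare heads, take smaller each step.
Merged: [5, 9, 9, 11, 12, 25, 28, 28, 28]


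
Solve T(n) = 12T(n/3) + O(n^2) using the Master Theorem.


a=12, b=3, c=2. log_3(12)=2.262 > c=2. Case 1: O(n^log_b(a)) = O(n^2.262)
Complexity: O(n^2.262)


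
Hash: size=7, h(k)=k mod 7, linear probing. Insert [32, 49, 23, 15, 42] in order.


Insertions: 32->slot 4; 49->slot 0; 23->slot 2; 15->slot 1; 42->slot 3
Table: [49, 15, 23, 42, 32, None, None]


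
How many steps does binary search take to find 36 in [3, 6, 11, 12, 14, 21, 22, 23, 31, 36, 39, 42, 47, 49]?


Search for 36:
[0,13] mid=6 arr[6]=22
[7,13] mid=10 arr[10]=39
[7,9] mid=8 arr[8]=31
[9,9] mid=9 arr[9]=36
Total: 4 comparisons


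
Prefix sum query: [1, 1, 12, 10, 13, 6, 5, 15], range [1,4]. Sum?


Prefix sums: [0, 1, 2, 14, 24, 37, 43, 48, 63]
Sum[1..4] = prefix[5] - prefix[1] = 37 - 1 = 36


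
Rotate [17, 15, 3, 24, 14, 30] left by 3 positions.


Left rotate by 3: [24, 14, 30, 17, 15, 3]


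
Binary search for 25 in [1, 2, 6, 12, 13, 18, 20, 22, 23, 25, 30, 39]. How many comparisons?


Search for 25:
[0,11] mid=5 arr[5]=18
[6,11] mid=8 arr[8]=23
[9,11] mid=10 arr[10]=30
[9,9] mid=9 arr[9]=25
Total: 4 comparisons


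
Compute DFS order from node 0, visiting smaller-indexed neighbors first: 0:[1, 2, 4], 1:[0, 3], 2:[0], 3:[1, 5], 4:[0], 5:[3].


DFS stack-based: start with [0]
Visit order: [0, 1, 3, 5, 2, 4]


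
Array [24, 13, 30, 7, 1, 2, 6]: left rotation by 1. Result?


Left rotate by 1: [13, 30, 7, 1, 2, 6, 24]


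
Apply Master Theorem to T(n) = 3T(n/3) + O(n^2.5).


a=3, b=3, c=2.5. log_3(3)=1 < c=2.5. Case 3: O(n^c) = O(n^2.500)
Complexity: O(n^2.500)


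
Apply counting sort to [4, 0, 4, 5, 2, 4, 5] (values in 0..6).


Count array: [1, 0, 1, 0, 3, 2, 0]
Reconstruct: [0, 2, 4, 4, 4, 5, 5]


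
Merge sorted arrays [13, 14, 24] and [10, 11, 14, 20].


Compare heads, take smaller each step.
Merged: [10, 11, 13, 14, 14, 20, 24]


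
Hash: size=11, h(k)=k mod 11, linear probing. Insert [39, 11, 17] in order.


Insertions: 39->slot 6; 11->slot 0; 17->slot 7
Table: [11, None, None, None, None, None, 39, 17, None, None, None]


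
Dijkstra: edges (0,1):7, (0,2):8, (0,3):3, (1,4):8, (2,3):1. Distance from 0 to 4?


Dijkstra from 0:
Distances: {0: 0, 1: 7, 2: 4, 3: 3, 4: 15}
Shortest distance to 4 = 15, path = [0, 1, 4]


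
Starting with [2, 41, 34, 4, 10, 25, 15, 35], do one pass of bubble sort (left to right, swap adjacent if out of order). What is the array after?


After one pass: [2, 34, 4, 10, 25, 15, 35, 41]


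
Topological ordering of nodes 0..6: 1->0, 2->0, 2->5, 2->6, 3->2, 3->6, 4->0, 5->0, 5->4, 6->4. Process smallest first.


Kahn's algorithm, process smallest node first
Order: [1, 3, 2, 5, 6, 4, 0]


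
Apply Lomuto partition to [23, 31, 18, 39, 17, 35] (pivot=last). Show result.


Elements <= 35 go left of pivot.
Result: [23, 31, 18, 17, 35, 39], pivot at index 4


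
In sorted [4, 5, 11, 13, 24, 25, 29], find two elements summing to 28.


Two pointers: lo=0, hi=6
Found pair: (4, 24) summing to 28


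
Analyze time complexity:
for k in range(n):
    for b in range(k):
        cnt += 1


Per nesting level: O(n) * O(n) [triangular over k] = O(n^2)
Complexity: O(n^2)


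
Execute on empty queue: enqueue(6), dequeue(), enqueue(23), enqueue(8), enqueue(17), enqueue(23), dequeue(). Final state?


enqueue(6) -> [6]
dequeue() returns 6 -> []
enqueue(23) -> [23]
enqueue(8) -> [23, 8]
enqueue(17) -> [23, 8, 17]
enqueue(23) -> [23, 8, 17, 23]
dequeue() returns 23 -> [8, 17, 23]
Final queue (front to back): [8, 17, 23]


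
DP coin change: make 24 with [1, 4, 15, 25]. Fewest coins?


dp[0]=0; dp[i]=1+min(dp[i-c] for c in coins)
...dp[19]=2, dp[20]=3, dp[21]=4, dp[22]=5, dp[23]=3, dp[24]=4
Minimum coins for 24 = 4


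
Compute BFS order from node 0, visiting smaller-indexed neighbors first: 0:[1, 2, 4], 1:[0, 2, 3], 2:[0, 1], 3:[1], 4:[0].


BFS queue: start with [0]
Visit order: [0, 1, 2, 4, 3]


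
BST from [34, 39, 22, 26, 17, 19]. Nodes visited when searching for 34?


BST root = 34
Search for 34: compare at each node
Path: [34]


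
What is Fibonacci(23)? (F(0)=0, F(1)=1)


F(n)=F(n-1)+F(n-2)
...F(21)=10946, F(22)=17711, F(23)=28657


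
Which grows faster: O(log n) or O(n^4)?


logarithmic grows slower than quartic
O(log n) is asymptotically smaller; O(n^4) grows faster


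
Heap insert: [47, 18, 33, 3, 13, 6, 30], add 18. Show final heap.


Append 18: [47, 18, 33, 3, 13, 6, 30, 18]
Bubble up: swap idx 7(18) with idx 3(3)
Result: [47, 18, 33, 18, 13, 6, 30, 3]


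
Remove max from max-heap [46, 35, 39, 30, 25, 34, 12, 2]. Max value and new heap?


Max = 46
Replace root with last, heapify down
Resulting heap: [39, 35, 34, 30, 25, 2, 12]


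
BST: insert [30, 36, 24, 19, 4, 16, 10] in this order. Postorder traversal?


Root = 30; build tree by BST insertion.
Postorder traversal: [10, 16, 4, 19, 24, 36, 30]


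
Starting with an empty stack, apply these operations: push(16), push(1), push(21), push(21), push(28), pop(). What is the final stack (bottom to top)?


push(16) -> [16]
push(1) -> [16, 1]
push(21) -> [16, 1, 21]
push(21) -> [16, 1, 21, 21]
push(28) -> [16, 1, 21, 21, 28]
pop() returns 28 -> [16, 1, 21, 21]
Final stack (bottom to top): [16, 1, 21, 21]


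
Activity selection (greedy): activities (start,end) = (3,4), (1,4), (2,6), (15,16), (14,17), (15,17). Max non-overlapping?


Greedy: pick earliest-ending, then skip overlaps.
Selected (2 activities): [(3, 4), (15, 16)]


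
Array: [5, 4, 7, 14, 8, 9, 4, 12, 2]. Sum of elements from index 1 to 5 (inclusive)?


Prefix sums: [0, 5, 9, 16, 30, 38, 47, 51, 63, 65]
Sum[1..5] = prefix[6] - prefix[1] = 47 - 5 = 42


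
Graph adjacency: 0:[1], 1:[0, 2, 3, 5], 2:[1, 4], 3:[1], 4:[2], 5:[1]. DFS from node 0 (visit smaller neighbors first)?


DFS stack-based: start with [0]
Visit order: [0, 1, 2, 4, 3, 5]


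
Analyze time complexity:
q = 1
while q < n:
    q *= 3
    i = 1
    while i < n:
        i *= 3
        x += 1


Per nesting level: O(log n) * O(log n) = O((log n)^2)
Complexity: O((log n)^2)
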